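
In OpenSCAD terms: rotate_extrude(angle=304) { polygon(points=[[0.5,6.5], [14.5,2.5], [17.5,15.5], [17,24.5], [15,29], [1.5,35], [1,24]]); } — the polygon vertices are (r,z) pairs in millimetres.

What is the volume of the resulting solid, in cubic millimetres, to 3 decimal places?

Profile (r,z), 7 vertices: (0.5,6.5) (14.5,2.5) (17.5,15.5) (17,24.5) (15,29) (1.5,35) (1,24)
edge 0: (0.5,6.5)→(14.5,2.5)  cross = 0.5·2.5 − 14.5·6.5 = -93.0000; (r_i+r_j)·cross = 15·-93.0000 = -1395.0000
edge 1: (14.5,2.5)→(17.5,15.5)  cross = 14.5·15.5 − 17.5·2.5 = 181.0000; (r_i+r_j)·cross = 32·181.0000 = 5792.0000
edge 2: (17.5,15.5)→(17,24.5)  cross = 17.5·24.5 − 17·15.5 = 165.2500; (r_i+r_j)·cross = 34.5·165.2500 = 5701.1250
edge 3: (17,24.5)→(15,29)  cross = 17·29 − 15·24.5 = 125.5000; (r_i+r_j)·cross = 32·125.5000 = 4016.0000
edge 4: (15,29)→(1.5,35)  cross = 15·35 − 1.5·29 = 481.5000; (r_i+r_j)·cross = 16.5·481.5000 = 7944.7500
edge 5: (1.5,35)→(1,24)  cross = 1.5·24 − 1·35 = 1.0000; (r_i+r_j)·cross = 2.5·1.0000 = 2.5000
edge 6: (1,24)→(0.5,6.5)  cross = 1·6.5 − 0.5·24 = -5.5000; (r_i+r_j)·cross = 1.5·-5.5000 = -8.2500
Σcross = 855.7500 → A = |Σcross|/2 = 427.8750 mm²
Σ(r_i+r_j)·cross = 22053.1250 → first moment M = |Σ|/6 = 3675.5208
R_c = M/A = 3675.5208/427.8750 = 8.5902 mm
θ = 304° = 5.305801 rad
V = θ·R_c·A = 5.305801·8.5902·427.8750 = 19501.582 mm³

Volume = 19501.582 mm³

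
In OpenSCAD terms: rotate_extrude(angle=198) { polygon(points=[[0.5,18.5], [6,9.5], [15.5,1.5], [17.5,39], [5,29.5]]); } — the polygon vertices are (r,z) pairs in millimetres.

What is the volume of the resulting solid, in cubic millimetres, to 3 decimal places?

Profile (r,z), 5 vertices: (0.5,18.5) (6,9.5) (15.5,1.5) (17.5,39) (5,29.5)
edge 0: (0.5,18.5)→(6,9.5)  cross = 0.5·9.5 − 6·18.5 = -106.2500; (r_i+r_j)·cross = 6.5·-106.2500 = -690.6250
edge 1: (6,9.5)→(15.5,1.5)  cross = 6·1.5 − 15.5·9.5 = -138.2500; (r_i+r_j)·cross = 21.5·-138.2500 = -2972.3750
edge 2: (15.5,1.5)→(17.5,39)  cross = 15.5·39 − 17.5·1.5 = 578.2500; (r_i+r_j)·cross = 33·578.2500 = 19082.2500
edge 3: (17.5,39)→(5,29.5)  cross = 17.5·29.5 − 5·39 = 321.2500; (r_i+r_j)·cross = 22.5·321.2500 = 7228.1250
edge 4: (5,29.5)→(0.5,18.5)  cross = 5·18.5 − 0.5·29.5 = 77.7500; (r_i+r_j)·cross = 5.5·77.7500 = 427.6250
Σcross = 732.7500 → A = |Σcross|/2 = 366.3750 mm²
Σ(r_i+r_j)·cross = 23075.0000 → first moment M = |Σ|/6 = 3845.8333
R_c = M/A = 3845.8333/366.3750 = 10.4970 mm
θ = 198° = 3.455752 rad
V = θ·R_c·A = 3.455752·10.4970·366.3750 = 13290.246 mm³

Volume = 13290.246 mm³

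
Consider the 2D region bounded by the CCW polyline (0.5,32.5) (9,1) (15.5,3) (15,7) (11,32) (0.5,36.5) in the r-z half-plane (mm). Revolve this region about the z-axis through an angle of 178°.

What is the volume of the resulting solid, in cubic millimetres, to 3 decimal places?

Profile (r,z), 6 vertices: (0.5,32.5) (9,1) (15.5,3) (15,7) (11,32) (0.5,36.5)
edge 0: (0.5,32.5)→(9,1)  cross = 0.5·1 − 9·32.5 = -292.0000; (r_i+r_j)·cross = 9.5·-292.0000 = -2774.0000
edge 1: (9,1)→(15.5,3)  cross = 9·3 − 15.5·1 = 11.5000; (r_i+r_j)·cross = 24.5·11.5000 = 281.7500
edge 2: (15.5,3)→(15,7)  cross = 15.5·7 − 15·3 = 63.5000; (r_i+r_j)·cross = 30.5·63.5000 = 1936.7500
edge 3: (15,7)→(11,32)  cross = 15·32 − 11·7 = 403.0000; (r_i+r_j)·cross = 26·403.0000 = 10478.0000
edge 4: (11,32)→(0.5,36.5)  cross = 11·36.5 − 0.5·32 = 385.5000; (r_i+r_j)·cross = 11.5·385.5000 = 4433.2500
edge 5: (0.5,36.5)→(0.5,32.5)  cross = 0.5·32.5 − 0.5·36.5 = -2.0000; (r_i+r_j)·cross = 1·-2.0000 = -2.0000
Σcross = 569.5000 → A = |Σcross|/2 = 284.7500 mm²
Σ(r_i+r_j)·cross = 14353.7500 → first moment M = |Σ|/6 = 2392.2917
R_c = M/A = 2392.2917/284.7500 = 8.4014 mm
θ = 178° = 3.106686 rad
V = θ·R_c·A = 3.106686·8.4014·284.7500 = 7432.099 mm³

Volume = 7432.099 mm³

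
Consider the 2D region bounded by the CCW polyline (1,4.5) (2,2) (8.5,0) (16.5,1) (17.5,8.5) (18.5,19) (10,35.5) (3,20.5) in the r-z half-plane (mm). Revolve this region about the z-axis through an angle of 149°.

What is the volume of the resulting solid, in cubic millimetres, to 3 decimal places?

Volume = 10857.419 mm³

Profile (r,z), 8 vertices: (1,4.5) (2,2) (8.5,0) (16.5,1) (17.5,8.5) (18.5,19) (10,35.5) (3,20.5)
edge 0: (1,4.5)→(2,2)  cross = 1·2 − 2·4.5 = -7.0000; (r_i+r_j)·cross = 3·-7.0000 = -21.0000
edge 1: (2,2)→(8.5,0)  cross = 2·0 − 8.5·2 = -17.0000; (r_i+r_j)·cross = 10.5·-17.0000 = -178.5000
edge 2: (8.5,0)→(16.5,1)  cross = 8.5·1 − 16.5·0 = 8.5000; (r_i+r_j)·cross = 25·8.5000 = 212.5000
edge 3: (16.5,1)→(17.5,8.5)  cross = 16.5·8.5 − 17.5·1 = 122.7500; (r_i+r_j)·cross = 34·122.7500 = 4173.5000
edge 4: (17.5,8.5)→(18.5,19)  cross = 17.5·19 − 18.5·8.5 = 175.2500; (r_i+r_j)·cross = 36·175.2500 = 6309.0000
edge 5: (18.5,19)→(10,35.5)  cross = 18.5·35.5 − 10·19 = 466.7500; (r_i+r_j)·cross = 28.5·466.7500 = 13302.3750
edge 6: (10,35.5)→(3,20.5)  cross = 10·20.5 − 3·35.5 = 98.5000; (r_i+r_j)·cross = 13·98.5000 = 1280.5000
edge 7: (3,20.5)→(1,4.5)  cross = 3·4.5 − 1·20.5 = -7.0000; (r_i+r_j)·cross = 4·-7.0000 = -28.0000
Σcross = 840.7500 → A = |Σcross|/2 = 420.3750 mm²
Σ(r_i+r_j)·cross = 25050.3750 → first moment M = |Σ|/6 = 4175.0625
R_c = M/A = 4175.0625/420.3750 = 9.9318 mm
θ = 149° = 2.600541 rad
V = θ·R_c·A = 2.600541·9.9318·420.3750 = 10857.419 mm³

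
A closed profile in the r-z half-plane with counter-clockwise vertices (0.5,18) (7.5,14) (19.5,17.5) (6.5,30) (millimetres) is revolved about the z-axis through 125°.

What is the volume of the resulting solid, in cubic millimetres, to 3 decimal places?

Volume = 2950.788 mm³

Profile (r,z), 4 vertices: (0.5,18) (7.5,14) (19.5,17.5) (6.5,30)
edge 0: (0.5,18)→(7.5,14)  cross = 0.5·14 − 7.5·18 = -128.0000; (r_i+r_j)·cross = 8·-128.0000 = -1024.0000
edge 1: (7.5,14)→(19.5,17.5)  cross = 7.5·17.5 − 19.5·14 = -141.7500; (r_i+r_j)·cross = 27·-141.7500 = -3827.2500
edge 2: (19.5,17.5)→(6.5,30)  cross = 19.5·30 − 6.5·17.5 = 471.2500; (r_i+r_j)·cross = 26·471.2500 = 12252.5000
edge 3: (6.5,30)→(0.5,18)  cross = 6.5·18 − 0.5·30 = 102.0000; (r_i+r_j)·cross = 7·102.0000 = 714.0000
Σcross = 303.5000 → A = |Σcross|/2 = 151.7500 mm²
Σ(r_i+r_j)·cross = 8115.2500 → first moment M = |Σ|/6 = 1352.5417
R_c = M/A = 1352.5417/151.7500 = 8.9130 mm
θ = 125° = 2.181662 rad
V = θ·R_c·A = 2.181662·8.9130·151.7500 = 2950.788 mm³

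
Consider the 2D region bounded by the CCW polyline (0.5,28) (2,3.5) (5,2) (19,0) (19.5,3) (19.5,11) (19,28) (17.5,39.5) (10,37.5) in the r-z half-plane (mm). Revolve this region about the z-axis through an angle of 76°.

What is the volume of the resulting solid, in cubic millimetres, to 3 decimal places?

Volume = 8742.772 mm³

Profile (r,z), 9 vertices: (0.5,28) (2,3.5) (5,2) (19,0) (19.5,3) (19.5,11) (19,28) (17.5,39.5) (10,37.5)
edge 0: (0.5,28)→(2,3.5)  cross = 0.5·3.5 − 2·28 = -54.2500; (r_i+r_j)·cross = 2.5·-54.2500 = -135.6250
edge 1: (2,3.5)→(5,2)  cross = 2·2 − 5·3.5 = -13.5000; (r_i+r_j)·cross = 7·-13.5000 = -94.5000
edge 2: (5,2)→(19,0)  cross = 5·0 − 19·2 = -38.0000; (r_i+r_j)·cross = 24·-38.0000 = -912.0000
edge 3: (19,0)→(19.5,3)  cross = 19·3 − 19.5·0 = 57.0000; (r_i+r_j)·cross = 38.5·57.0000 = 2194.5000
edge 4: (19.5,3)→(19.5,11)  cross = 19.5·11 − 19.5·3 = 156.0000; (r_i+r_j)·cross = 39·156.0000 = 6084.0000
edge 5: (19.5,11)→(19,28)  cross = 19.5·28 − 19·11 = 337.0000; (r_i+r_j)·cross = 38.5·337.0000 = 12974.5000
edge 6: (19,28)→(17.5,39.5)  cross = 19·39.5 − 17.5·28 = 260.5000; (r_i+r_j)·cross = 36.5·260.5000 = 9508.2500
edge 7: (17.5,39.5)→(10,37.5)  cross = 17.5·37.5 − 10·39.5 = 261.2500; (r_i+r_j)·cross = 27.5·261.2500 = 7184.3750
edge 8: (10,37.5)→(0.5,28)  cross = 10·28 − 0.5·37.5 = 261.2500; (r_i+r_j)·cross = 10.5·261.2500 = 2743.1250
Σcross = 1227.2500 → A = |Σcross|/2 = 613.6250 mm²
Σ(r_i+r_j)·cross = 39546.6250 → first moment M = |Σ|/6 = 6591.1042
R_c = M/A = 6591.1042/613.6250 = 10.7413 mm
θ = 76° = 1.326450 rad
V = θ·R_c·A = 1.326450·10.7413·613.6250 = 8742.772 mm³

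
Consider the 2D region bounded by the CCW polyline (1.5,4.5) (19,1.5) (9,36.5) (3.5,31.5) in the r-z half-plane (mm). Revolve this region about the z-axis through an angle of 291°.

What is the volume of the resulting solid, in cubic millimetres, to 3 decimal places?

Volume = 16187.115 mm³

Profile (r,z), 4 vertices: (1.5,4.5) (19,1.5) (9,36.5) (3.5,31.5)
edge 0: (1.5,4.5)→(19,1.5)  cross = 1.5·1.5 − 19·4.5 = -83.2500; (r_i+r_j)·cross = 20.5·-83.2500 = -1706.6250
edge 1: (19,1.5)→(9,36.5)  cross = 19·36.5 − 9·1.5 = 680.0000; (r_i+r_j)·cross = 28·680.0000 = 19040.0000
edge 2: (9,36.5)→(3.5,31.5)  cross = 9·31.5 − 3.5·36.5 = 155.7500; (r_i+r_j)·cross = 12.5·155.7500 = 1946.8750
edge 3: (3.5,31.5)→(1.5,4.5)  cross = 3.5·4.5 − 1.5·31.5 = -31.5000; (r_i+r_j)·cross = 5·-31.5000 = -157.5000
Σcross = 721.0000 → A = |Σcross|/2 = 360.5000 mm²
Σ(r_i+r_j)·cross = 19122.7500 → first moment M = |Σ|/6 = 3187.1250
R_c = M/A = 3187.1250/360.5000 = 8.8408 mm
θ = 291° = 5.078908 rad
V = θ·R_c·A = 5.078908·8.8408·360.5000 = 16187.115 mm³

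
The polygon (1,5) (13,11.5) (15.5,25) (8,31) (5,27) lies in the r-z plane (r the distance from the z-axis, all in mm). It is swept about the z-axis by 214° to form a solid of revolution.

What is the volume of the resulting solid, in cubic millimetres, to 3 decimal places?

Profile (r,z), 5 vertices: (1,5) (13,11.5) (15.5,25) (8,31) (5,27)
edge 0: (1,5)→(13,11.5)  cross = 1·11.5 − 13·5 = -53.5000; (r_i+r_j)·cross = 14·-53.5000 = -749.0000
edge 1: (13,11.5)→(15.5,25)  cross = 13·25 − 15.5·11.5 = 146.7500; (r_i+r_j)·cross = 28.5·146.7500 = 4182.3750
edge 2: (15.5,25)→(8,31)  cross = 15.5·31 − 8·25 = 280.5000; (r_i+r_j)·cross = 23.5·280.5000 = 6591.7500
edge 3: (8,31)→(5,27)  cross = 8·27 − 5·31 = 61.0000; (r_i+r_j)·cross = 13·61.0000 = 793.0000
edge 4: (5,27)→(1,5)  cross = 5·5 − 1·27 = -2.0000; (r_i+r_j)·cross = 6·-2.0000 = -12.0000
Σcross = 432.7500 → A = |Σcross|/2 = 216.3750 mm²
Σ(r_i+r_j)·cross = 10806.1250 → first moment M = |Σ|/6 = 1801.0208
R_c = M/A = 1801.0208/216.3750 = 8.3236 mm
θ = 214° = 3.735005 rad
V = θ·R_c·A = 3.735005·8.3236·216.3750 = 6726.821 mm³

Volume = 6726.821 mm³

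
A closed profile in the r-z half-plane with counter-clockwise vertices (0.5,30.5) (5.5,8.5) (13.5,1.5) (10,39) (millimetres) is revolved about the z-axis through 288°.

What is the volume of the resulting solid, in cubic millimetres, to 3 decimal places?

Volume = 10064.406 mm³

Profile (r,z), 4 vertices: (0.5,30.5) (5.5,8.5) (13.5,1.5) (10,39)
edge 0: (0.5,30.5)→(5.5,8.5)  cross = 0.5·8.5 − 5.5·30.5 = -163.5000; (r_i+r_j)·cross = 6·-163.5000 = -981.0000
edge 1: (5.5,8.5)→(13.5,1.5)  cross = 5.5·1.5 − 13.5·8.5 = -106.5000; (r_i+r_j)·cross = 19·-106.5000 = -2023.5000
edge 2: (13.5,1.5)→(10,39)  cross = 13.5·39 − 10·1.5 = 511.5000; (r_i+r_j)·cross = 23.5·511.5000 = 12020.2500
edge 3: (10,39)→(0.5,30.5)  cross = 10·30.5 − 0.5·39 = 285.5000; (r_i+r_j)·cross = 10.5·285.5000 = 2997.7500
Σcross = 527.0000 → A = |Σcross|/2 = 263.5000 mm²
Σ(r_i+r_j)·cross = 12013.5000 → first moment M = |Σ|/6 = 2002.2500
R_c = M/A = 2002.2500/263.5000 = 7.5987 mm
θ = 288° = 5.026548 rad
V = θ·R_c·A = 5.026548·7.5987·263.5000 = 10064.406 mm³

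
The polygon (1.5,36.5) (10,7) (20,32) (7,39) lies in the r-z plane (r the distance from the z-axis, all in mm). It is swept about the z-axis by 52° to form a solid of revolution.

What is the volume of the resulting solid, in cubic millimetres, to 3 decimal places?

Volume = 2724.188 mm³

Profile (r,z), 4 vertices: (1.5,36.5) (10,7) (20,32) (7,39)
edge 0: (1.5,36.5)→(10,7)  cross = 1.5·7 − 10·36.5 = -354.5000; (r_i+r_j)·cross = 11.5·-354.5000 = -4076.7500
edge 1: (10,7)→(20,32)  cross = 10·32 − 20·7 = 180.0000; (r_i+r_j)·cross = 30·180.0000 = 5400.0000
edge 2: (20,32)→(7,39)  cross = 20·39 − 7·32 = 556.0000; (r_i+r_j)·cross = 27·556.0000 = 15012.0000
edge 3: (7,39)→(1.5,36.5)  cross = 7·36.5 − 1.5·39 = 197.0000; (r_i+r_j)·cross = 8.5·197.0000 = 1674.5000
Σcross = 578.5000 → A = |Σcross|/2 = 289.2500 mm²
Σ(r_i+r_j)·cross = 18009.7500 → first moment M = |Σ|/6 = 3001.6250
R_c = M/A = 3001.6250/289.2500 = 10.3773 mm
θ = 52° = 0.907571 rad
V = θ·R_c·A = 0.907571·10.3773·289.2500 = 2724.188 mm³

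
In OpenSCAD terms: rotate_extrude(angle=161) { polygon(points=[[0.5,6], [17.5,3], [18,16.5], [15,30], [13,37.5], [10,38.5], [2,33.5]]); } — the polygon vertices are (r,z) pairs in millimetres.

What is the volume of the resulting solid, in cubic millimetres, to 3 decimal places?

Profile (r,z), 7 vertices: (0.5,6) (17.5,3) (18,16.5) (15,30) (13,37.5) (10,38.5) (2,33.5)
edge 0: (0.5,6)→(17.5,3)  cross = 0.5·3 − 17.5·6 = -103.5000; (r_i+r_j)·cross = 18·-103.5000 = -1863.0000
edge 1: (17.5,3)→(18,16.5)  cross = 17.5·16.5 − 18·3 = 234.7500; (r_i+r_j)·cross = 35.5·234.7500 = 8333.6250
edge 2: (18,16.5)→(15,30)  cross = 18·30 − 15·16.5 = 292.5000; (r_i+r_j)·cross = 33·292.5000 = 9652.5000
edge 3: (15,30)→(13,37.5)  cross = 15·37.5 − 13·30 = 172.5000; (r_i+r_j)·cross = 28·172.5000 = 4830.0000
edge 4: (13,37.5)→(10,38.5)  cross = 13·38.5 − 10·37.5 = 125.5000; (r_i+r_j)·cross = 23·125.5000 = 2886.5000
edge 5: (10,38.5)→(2,33.5)  cross = 10·33.5 − 2·38.5 = 258.0000; (r_i+r_j)·cross = 12·258.0000 = 3096.0000
edge 6: (2,33.5)→(0.5,6)  cross = 2·6 − 0.5·33.5 = -4.7500; (r_i+r_j)·cross = 2.5·-4.7500 = -11.8750
Σcross = 975.0000 → A = |Σcross|/2 = 487.5000 mm²
Σ(r_i+r_j)·cross = 26923.7500 → first moment M = |Σ|/6 = 4487.2917
R_c = M/A = 4487.2917/487.5000 = 9.2047 mm
θ = 161° = 2.809980 rad
V = θ·R_c·A = 2.809980·9.2047·487.5000 = 12609.200 mm³

Volume = 12609.200 mm³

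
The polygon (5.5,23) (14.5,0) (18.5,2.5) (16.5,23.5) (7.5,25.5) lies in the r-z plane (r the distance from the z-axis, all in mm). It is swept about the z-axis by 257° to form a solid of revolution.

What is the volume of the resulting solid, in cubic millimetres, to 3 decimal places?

Volume = 10904.241 mm³

Profile (r,z), 5 vertices: (5.5,23) (14.5,0) (18.5,2.5) (16.5,23.5) (7.5,25.5)
edge 0: (5.5,23)→(14.5,0)  cross = 5.5·0 − 14.5·23 = -333.5000; (r_i+r_j)·cross = 20·-333.5000 = -6670.0000
edge 1: (14.5,0)→(18.5,2.5)  cross = 14.5·2.5 − 18.5·0 = 36.2500; (r_i+r_j)·cross = 33·36.2500 = 1196.2500
edge 2: (18.5,2.5)→(16.5,23.5)  cross = 18.5·23.5 − 16.5·2.5 = 393.5000; (r_i+r_j)·cross = 35·393.5000 = 13772.5000
edge 3: (16.5,23.5)→(7.5,25.5)  cross = 16.5·25.5 − 7.5·23.5 = 244.5000; (r_i+r_j)·cross = 24·244.5000 = 5868.0000
edge 4: (7.5,25.5)→(5.5,23)  cross = 7.5·23 − 5.5·25.5 = 32.2500; (r_i+r_j)·cross = 13·32.2500 = 419.2500
Σcross = 373.0000 → A = |Σcross|/2 = 186.5000 mm²
Σ(r_i+r_j)·cross = 14586.0000 → first moment M = |Σ|/6 = 2431.0000
R_c = M/A = 2431.0000/186.5000 = 13.0349 mm
θ = 257° = 4.485496 rad
V = θ·R_c·A = 4.485496·13.0349·186.5000 = 10904.241 mm³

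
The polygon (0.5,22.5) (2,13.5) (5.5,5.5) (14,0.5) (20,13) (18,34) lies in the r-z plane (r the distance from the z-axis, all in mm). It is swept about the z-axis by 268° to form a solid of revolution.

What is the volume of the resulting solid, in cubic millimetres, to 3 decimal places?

Profile (r,z), 6 vertices: (0.5,22.5) (2,13.5) (5.5,5.5) (14,0.5) (20,13) (18,34)
edge 0: (0.5,22.5)→(2,13.5)  cross = 0.5·13.5 − 2·22.5 = -38.2500; (r_i+r_j)·cross = 2.5·-38.2500 = -95.6250
edge 1: (2,13.5)→(5.5,5.5)  cross = 2·5.5 − 5.5·13.5 = -63.2500; (r_i+r_j)·cross = 7.5·-63.2500 = -474.3750
edge 2: (5.5,5.5)→(14,0.5)  cross = 5.5·0.5 − 14·5.5 = -74.2500; (r_i+r_j)·cross = 19.5·-74.2500 = -1447.8750
edge 3: (14,0.5)→(20,13)  cross = 14·13 − 20·0.5 = 172.0000; (r_i+r_j)·cross = 34·172.0000 = 5848.0000
edge 4: (20,13)→(18,34)  cross = 20·34 − 18·13 = 446.0000; (r_i+r_j)·cross = 38·446.0000 = 16948.0000
edge 5: (18,34)→(0.5,22.5)  cross = 18·22.5 − 0.5·34 = 388.0000; (r_i+r_j)·cross = 18.5·388.0000 = 7178.0000
Σcross = 830.2500 → A = |Σcross|/2 = 415.1250 mm²
Σ(r_i+r_j)·cross = 27956.1250 → first moment M = |Σ|/6 = 4659.3542
R_c = M/A = 4659.3542/415.1250 = 11.2240 mm
θ = 268° = 4.677482 rad
V = θ·R_c·A = 4.677482·11.2240·415.1250 = 21794.047 mm³

Volume = 21794.047 mm³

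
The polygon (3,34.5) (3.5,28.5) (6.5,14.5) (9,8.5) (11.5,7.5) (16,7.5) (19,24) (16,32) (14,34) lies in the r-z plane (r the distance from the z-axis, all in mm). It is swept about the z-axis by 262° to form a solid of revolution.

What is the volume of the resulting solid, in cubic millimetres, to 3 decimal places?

Profile (r,z), 9 vertices: (3,34.5) (3.5,28.5) (6.5,14.5) (9,8.5) (11.5,7.5) (16,7.5) (19,24) (16,32) (14,34)
edge 0: (3,34.5)→(3.5,28.5)  cross = 3·28.5 − 3.5·34.5 = -35.2500; (r_i+r_j)·cross = 6.5·-35.2500 = -229.1250
edge 1: (3.5,28.5)→(6.5,14.5)  cross = 3.5·14.5 − 6.5·28.5 = -134.5000; (r_i+r_j)·cross = 10·-134.5000 = -1345.0000
edge 2: (6.5,14.5)→(9,8.5)  cross = 6.5·8.5 − 9·14.5 = -75.2500; (r_i+r_j)·cross = 15.5·-75.2500 = -1166.3750
edge 3: (9,8.5)→(11.5,7.5)  cross = 9·7.5 − 11.5·8.5 = -30.2500; (r_i+r_j)·cross = 20.5·-30.2500 = -620.1250
edge 4: (11.5,7.5)→(16,7.5)  cross = 11.5·7.5 − 16·7.5 = -33.7500; (r_i+r_j)·cross = 27.5·-33.7500 = -928.1250
edge 5: (16,7.5)→(19,24)  cross = 16·24 − 19·7.5 = 241.5000; (r_i+r_j)·cross = 35·241.5000 = 8452.5000
edge 6: (19,24)→(16,32)  cross = 19·32 − 16·24 = 224.0000; (r_i+r_j)·cross = 35·224.0000 = 7840.0000
edge 7: (16,32)→(14,34)  cross = 16·34 − 14·32 = 96.0000; (r_i+r_j)·cross = 30·96.0000 = 2880.0000
edge 8: (14,34)→(3,34.5)  cross = 14·34.5 − 3·34 = 381.0000; (r_i+r_j)·cross = 17·381.0000 = 6477.0000
Σcross = 633.5000 → A = |Σcross|/2 = 316.7500 mm²
Σ(r_i+r_j)·cross = 21360.7500 → first moment M = |Σ|/6 = 3560.1250
R_c = M/A = 3560.1250/316.7500 = 11.2395 mm
θ = 262° = 4.572763 rad
V = θ·R_c·A = 4.572763·11.2395·316.7500 = 16279.607 mm³

Volume = 16279.607 mm³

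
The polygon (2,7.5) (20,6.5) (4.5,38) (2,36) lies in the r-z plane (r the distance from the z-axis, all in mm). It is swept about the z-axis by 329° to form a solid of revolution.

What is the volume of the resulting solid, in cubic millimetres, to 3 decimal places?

Volume = 14566.237 mm³

Profile (r,z), 4 vertices: (2,7.5) (20,6.5) (4.5,38) (2,36)
edge 0: (2,7.5)→(20,6.5)  cross = 2·6.5 − 20·7.5 = -137.0000; (r_i+r_j)·cross = 22·-137.0000 = -3014.0000
edge 1: (20,6.5)→(4.5,38)  cross = 20·38 − 4.5·6.5 = 730.7500; (r_i+r_j)·cross = 24.5·730.7500 = 17903.3750
edge 2: (4.5,38)→(2,36)  cross = 4.5·36 − 2·38 = 86.0000; (r_i+r_j)·cross = 6.5·86.0000 = 559.0000
edge 3: (2,36)→(2,7.5)  cross = 2·7.5 − 2·36 = -57.0000; (r_i+r_j)·cross = 4·-57.0000 = -228.0000
Σcross = 622.7500 → A = |Σcross|/2 = 311.3750 mm²
Σ(r_i+r_j)·cross = 15220.3750 → first moment M = |Σ|/6 = 2536.7292
R_c = M/A = 2536.7292/311.3750 = 8.1469 mm
θ = 329° = 5.742133 rad
V = θ·R_c·A = 5.742133·8.1469·311.3750 = 14566.237 mm³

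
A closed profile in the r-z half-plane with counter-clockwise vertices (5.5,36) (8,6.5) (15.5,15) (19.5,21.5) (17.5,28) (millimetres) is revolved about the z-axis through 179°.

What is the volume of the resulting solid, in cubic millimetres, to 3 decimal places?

Volume = 8175.873 mm³

Profile (r,z), 5 vertices: (5.5,36) (8,6.5) (15.5,15) (19.5,21.5) (17.5,28)
edge 0: (5.5,36)→(8,6.5)  cross = 5.5·6.5 − 8·36 = -252.2500; (r_i+r_j)·cross = 13.5·-252.2500 = -3405.3750
edge 1: (8,6.5)→(15.5,15)  cross = 8·15 − 15.5·6.5 = 19.2500; (r_i+r_j)·cross = 23.5·19.2500 = 452.3750
edge 2: (15.5,15)→(19.5,21.5)  cross = 15.5·21.5 − 19.5·15 = 40.7500; (r_i+r_j)·cross = 35·40.7500 = 1426.2500
edge 3: (19.5,21.5)→(17.5,28)  cross = 19.5·28 − 17.5·21.5 = 169.7500; (r_i+r_j)·cross = 37·169.7500 = 6280.7500
edge 4: (17.5,28)→(5.5,36)  cross = 17.5·36 − 5.5·28 = 476.0000; (r_i+r_j)·cross = 23·476.0000 = 10948.0000
Σcross = 453.5000 → A = |Σcross|/2 = 226.7500 mm²
Σ(r_i+r_j)·cross = 15702.0000 → first moment M = |Σ|/6 = 2617.0000
R_c = M/A = 2617.0000/226.7500 = 11.5413 mm
θ = 179° = 3.124139 rad
V = θ·R_c·A = 3.124139·11.5413·226.7500 = 8175.873 mm³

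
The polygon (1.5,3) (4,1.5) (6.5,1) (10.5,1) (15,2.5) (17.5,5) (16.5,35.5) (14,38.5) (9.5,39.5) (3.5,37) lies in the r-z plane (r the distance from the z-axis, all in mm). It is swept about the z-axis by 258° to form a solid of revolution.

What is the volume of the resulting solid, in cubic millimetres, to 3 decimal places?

Profile (r,z), 10 vertices: (1.5,3) (4,1.5) (6.5,1) (10.5,1) (15,2.5) (17.5,5) (16.5,35.5) (14,38.5) (9.5,39.5) (3.5,37)
edge 0: (1.5,3)→(4,1.5)  cross = 1.5·1.5 − 4·3 = -9.7500; (r_i+r_j)·cross = 5.5·-9.7500 = -53.6250
edge 1: (4,1.5)→(6.5,1)  cross = 4·1 − 6.5·1.5 = -5.7500; (r_i+r_j)·cross = 10.5·-5.7500 = -60.3750
edge 2: (6.5,1)→(10.5,1)  cross = 6.5·1 − 10.5·1 = -4.0000; (r_i+r_j)·cross = 17·-4.0000 = -68.0000
edge 3: (10.5,1)→(15,2.5)  cross = 10.5·2.5 − 15·1 = 11.2500; (r_i+r_j)·cross = 25.5·11.2500 = 286.8750
edge 4: (15,2.5)→(17.5,5)  cross = 15·5 − 17.5·2.5 = 31.2500; (r_i+r_j)·cross = 32.5·31.2500 = 1015.6250
edge 5: (17.5,5)→(16.5,35.5)  cross = 17.5·35.5 − 16.5·5 = 538.7500; (r_i+r_j)·cross = 34·538.7500 = 18317.5000
edge 6: (16.5,35.5)→(14,38.5)  cross = 16.5·38.5 − 14·35.5 = 138.2500; (r_i+r_j)·cross = 30.5·138.2500 = 4216.6250
edge 7: (14,38.5)→(9.5,39.5)  cross = 14·39.5 − 9.5·38.5 = 187.2500; (r_i+r_j)·cross = 23.5·187.2500 = 4400.3750
edge 8: (9.5,39.5)→(3.5,37)  cross = 9.5·37 − 3.5·39.5 = 213.2500; (r_i+r_j)·cross = 13·213.2500 = 2772.2500
edge 9: (3.5,37)→(1.5,3)  cross = 3.5·3 − 1.5·37 = -45.0000; (r_i+r_j)·cross = 5·-45.0000 = -225.0000
Σcross = 1055.5000 → A = |Σcross|/2 = 527.7500 mm²
Σ(r_i+r_j)·cross = 30602.2500 → first moment M = |Σ|/6 = 5100.3750
R_c = M/A = 5100.3750/527.7500 = 9.6644 mm
θ = 258° = 4.502949 rad
V = θ·R_c·A = 4.502949·9.6644·527.7500 = 22966.731 mm³

Volume = 22966.731 mm³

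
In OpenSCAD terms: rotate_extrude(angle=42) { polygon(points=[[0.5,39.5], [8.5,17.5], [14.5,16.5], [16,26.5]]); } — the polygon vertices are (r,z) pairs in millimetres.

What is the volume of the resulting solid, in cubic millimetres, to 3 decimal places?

Profile (r,z), 4 vertices: (0.5,39.5) (8.5,17.5) (14.5,16.5) (16,26.5)
edge 0: (0.5,39.5)→(8.5,17.5)  cross = 0.5·17.5 − 8.5·39.5 = -327.0000; (r_i+r_j)·cross = 9·-327.0000 = -2943.0000
edge 1: (8.5,17.5)→(14.5,16.5)  cross = 8.5·16.5 − 14.5·17.5 = -113.5000; (r_i+r_j)·cross = 23·-113.5000 = -2610.5000
edge 2: (14.5,16.5)→(16,26.5)  cross = 14.5·26.5 − 16·16.5 = 120.2500; (r_i+r_j)·cross = 30.5·120.2500 = 3667.6250
edge 3: (16,26.5)→(0.5,39.5)  cross = 16·39.5 − 0.5·26.5 = 618.7500; (r_i+r_j)·cross = 16.5·618.7500 = 10209.3750
Σcross = 298.5000 → A = |Σcross|/2 = 149.2500 mm²
Σ(r_i+r_j)·cross = 8323.5000 → first moment M = |Σ|/6 = 1387.2500
R_c = M/A = 1387.2500/149.2500 = 9.2948 mm
θ = 42° = 0.733038 rad
V = θ·R_c·A = 0.733038·9.2948·149.2500 = 1016.907 mm³

Volume = 1016.907 mm³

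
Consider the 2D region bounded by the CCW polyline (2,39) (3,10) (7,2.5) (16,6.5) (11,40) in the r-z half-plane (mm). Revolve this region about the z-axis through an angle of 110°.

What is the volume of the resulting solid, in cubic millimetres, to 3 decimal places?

Profile (r,z), 5 vertices: (2,39) (3,10) (7,2.5) (16,6.5) (11,40)
edge 0: (2,39)→(3,10)  cross = 2·10 − 3·39 = -97.0000; (r_i+r_j)·cross = 5·-97.0000 = -485.0000
edge 1: (3,10)→(7,2.5)  cross = 3·2.5 − 7·10 = -62.5000; (r_i+r_j)·cross = 10·-62.5000 = -625.0000
edge 2: (7,2.5)→(16,6.5)  cross = 7·6.5 − 16·2.5 = 5.5000; (r_i+r_j)·cross = 23·5.5000 = 126.5000
edge 3: (16,6.5)→(11,40)  cross = 16·40 − 11·6.5 = 568.5000; (r_i+r_j)·cross = 27·568.5000 = 15349.5000
edge 4: (11,40)→(2,39)  cross = 11·39 − 2·40 = 349.0000; (r_i+r_j)·cross = 13·349.0000 = 4537.0000
Σcross = 763.5000 → A = |Σcross|/2 = 381.7500 mm²
Σ(r_i+r_j)·cross = 18903.0000 → first moment M = |Σ|/6 = 3150.5000
R_c = M/A = 3150.5000/381.7500 = 8.2528 mm
θ = 110° = 1.919862 rad
V = θ·R_c·A = 1.919862·8.2528·381.7500 = 6048.526 mm³

Volume = 6048.526 mm³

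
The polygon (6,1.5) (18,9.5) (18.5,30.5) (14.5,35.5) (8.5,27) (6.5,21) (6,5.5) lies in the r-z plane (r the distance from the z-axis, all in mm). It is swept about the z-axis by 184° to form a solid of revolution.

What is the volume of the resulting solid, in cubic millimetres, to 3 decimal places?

Volume = 11836.840 mm³

Profile (r,z), 7 vertices: (6,1.5) (18,9.5) (18.5,30.5) (14.5,35.5) (8.5,27) (6.5,21) (6,5.5)
edge 0: (6,1.5)→(18,9.5)  cross = 6·9.5 − 18·1.5 = 30.0000; (r_i+r_j)·cross = 24·30.0000 = 720.0000
edge 1: (18,9.5)→(18.5,30.5)  cross = 18·30.5 − 18.5·9.5 = 373.2500; (r_i+r_j)·cross = 36.5·373.2500 = 13623.6250
edge 2: (18.5,30.5)→(14.5,35.5)  cross = 18.5·35.5 − 14.5·30.5 = 214.5000; (r_i+r_j)·cross = 33·214.5000 = 7078.5000
edge 3: (14.5,35.5)→(8.5,27)  cross = 14.5·27 − 8.5·35.5 = 89.7500; (r_i+r_j)·cross = 23·89.7500 = 2064.2500
edge 4: (8.5,27)→(6.5,21)  cross = 8.5·21 − 6.5·27 = 3.0000; (r_i+r_j)·cross = 15·3.0000 = 45.0000
edge 5: (6.5,21)→(6,5.5)  cross = 6.5·5.5 − 6·21 = -90.2500; (r_i+r_j)·cross = 12.5·-90.2500 = -1128.1250
edge 6: (6,5.5)→(6,1.5)  cross = 6·1.5 − 6·5.5 = -24.0000; (r_i+r_j)·cross = 12·-24.0000 = -288.0000
Σcross = 596.2500 → A = |Σcross|/2 = 298.1250 mm²
Σ(r_i+r_j)·cross = 22115.2500 → first moment M = |Σ|/6 = 3685.8750
R_c = M/A = 3685.8750/298.1250 = 12.3635 mm
θ = 184° = 3.211406 rad
V = θ·R_c·A = 3.211406·12.3635·298.1250 = 11836.840 mm³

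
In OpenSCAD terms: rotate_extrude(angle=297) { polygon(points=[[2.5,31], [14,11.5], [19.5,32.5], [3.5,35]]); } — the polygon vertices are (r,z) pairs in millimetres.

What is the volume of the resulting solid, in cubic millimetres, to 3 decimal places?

Volume = 12311.764 mm³

Profile (r,z), 4 vertices: (2.5,31) (14,11.5) (19.5,32.5) (3.5,35)
edge 0: (2.5,31)→(14,11.5)  cross = 2.5·11.5 − 14·31 = -405.2500; (r_i+r_j)·cross = 16.5·-405.2500 = -6686.6250
edge 1: (14,11.5)→(19.5,32.5)  cross = 14·32.5 − 19.5·11.5 = 230.7500; (r_i+r_j)·cross = 33.5·230.7500 = 7730.1250
edge 2: (19.5,32.5)→(3.5,35)  cross = 19.5·35 − 3.5·32.5 = 568.7500; (r_i+r_j)·cross = 23·568.7500 = 13081.2500
edge 3: (3.5,35)→(2.5,31)  cross = 3.5·31 − 2.5·35 = 21.0000; (r_i+r_j)·cross = 6·21.0000 = 126.0000
Σcross = 415.2500 → A = |Σcross|/2 = 207.6250 mm²
Σ(r_i+r_j)·cross = 14250.7500 → first moment M = |Σ|/6 = 2375.1250
R_c = M/A = 2375.1250/207.6250 = 11.4395 mm
θ = 297° = 5.183628 rad
V = θ·R_c·A = 5.183628·11.4395·207.6250 = 12311.764 mm³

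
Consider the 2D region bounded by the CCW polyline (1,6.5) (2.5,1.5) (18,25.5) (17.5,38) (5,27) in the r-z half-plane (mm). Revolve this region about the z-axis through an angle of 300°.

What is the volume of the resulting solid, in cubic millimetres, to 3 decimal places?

Profile (r,z), 5 vertices: (1,6.5) (2.5,1.5) (18,25.5) (17.5,38) (5,27)
edge 0: (1,6.5)→(2.5,1.5)  cross = 1·1.5 − 2.5·6.5 = -14.7500; (r_i+r_j)·cross = 3.5·-14.7500 = -51.6250
edge 1: (2.5,1.5)→(18,25.5)  cross = 2.5·25.5 − 18·1.5 = 36.7500; (r_i+r_j)·cross = 20.5·36.7500 = 753.3750
edge 2: (18,25.5)→(17.5,38)  cross = 18·38 − 17.5·25.5 = 237.7500; (r_i+r_j)·cross = 35.5·237.7500 = 8440.1250
edge 3: (17.5,38)→(5,27)  cross = 17.5·27 − 5·38 = 282.5000; (r_i+r_j)·cross = 22.5·282.5000 = 6356.2500
edge 4: (5,27)→(1,6.5)  cross = 5·6.5 − 1·27 = 5.5000; (r_i+r_j)·cross = 6·5.5000 = 33.0000
Σcross = 547.7500 → A = |Σcross|/2 = 273.8750 mm²
Σ(r_i+r_j)·cross = 15531.1250 → first moment M = |Σ|/6 = 2588.5208
R_c = M/A = 2588.5208/273.8750 = 9.4515 mm
θ = 300° = 5.235988 rad
V = θ·R_c·A = 5.235988·9.4515·273.8750 = 13553.463 mm³

Volume = 13553.463 mm³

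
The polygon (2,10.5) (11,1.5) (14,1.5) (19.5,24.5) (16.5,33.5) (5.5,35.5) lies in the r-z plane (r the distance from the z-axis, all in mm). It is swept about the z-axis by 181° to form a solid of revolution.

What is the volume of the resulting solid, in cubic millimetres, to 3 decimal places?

Volume = 14022.610 mm³

Profile (r,z), 6 vertices: (2,10.5) (11,1.5) (14,1.5) (19.5,24.5) (16.5,33.5) (5.5,35.5)
edge 0: (2,10.5)→(11,1.5)  cross = 2·1.5 − 11·10.5 = -112.5000; (r_i+r_j)·cross = 13·-112.5000 = -1462.5000
edge 1: (11,1.5)→(14,1.5)  cross = 11·1.5 − 14·1.5 = -4.5000; (r_i+r_j)·cross = 25·-4.5000 = -112.5000
edge 2: (14,1.5)→(19.5,24.5)  cross = 14·24.5 − 19.5·1.5 = 313.7500; (r_i+r_j)·cross = 33.5·313.7500 = 10510.6250
edge 3: (19.5,24.5)→(16.5,33.5)  cross = 19.5·33.5 − 16.5·24.5 = 249.0000; (r_i+r_j)·cross = 36·249.0000 = 8964.0000
edge 4: (16.5,33.5)→(5.5,35.5)  cross = 16.5·35.5 − 5.5·33.5 = 401.5000; (r_i+r_j)·cross = 22·401.5000 = 8833.0000
edge 5: (5.5,35.5)→(2,10.5)  cross = 5.5·10.5 − 2·35.5 = -13.2500; (r_i+r_j)·cross = 7.5·-13.2500 = -99.3750
Σcross = 834.0000 → A = |Σcross|/2 = 417.0000 mm²
Σ(r_i+r_j)·cross = 26633.2500 → first moment M = |Σ|/6 = 4438.8750
R_c = M/A = 4438.8750/417.0000 = 10.6448 mm
θ = 181° = 3.159046 rad
V = θ·R_c·A = 3.159046·10.6448·417.0000 = 14022.610 mm³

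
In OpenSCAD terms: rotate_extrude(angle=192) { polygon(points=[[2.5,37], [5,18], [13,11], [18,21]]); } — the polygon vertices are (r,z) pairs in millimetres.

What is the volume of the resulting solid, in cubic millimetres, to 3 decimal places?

Profile (r,z), 4 vertices: (2.5,37) (5,18) (13,11) (18,21)
edge 0: (2.5,37)→(5,18)  cross = 2.5·18 − 5·37 = -140.0000; (r_i+r_j)·cross = 7.5·-140.0000 = -1050.0000
edge 1: (5,18)→(13,11)  cross = 5·11 − 13·18 = -179.0000; (r_i+r_j)·cross = 18·-179.0000 = -3222.0000
edge 2: (13,11)→(18,21)  cross = 13·21 − 18·11 = 75.0000; (r_i+r_j)·cross = 31·75.0000 = 2325.0000
edge 3: (18,21)→(2.5,37)  cross = 18·37 − 2.5·21 = 613.5000; (r_i+r_j)·cross = 20.5·613.5000 = 12576.7500
Σcross = 369.5000 → A = |Σcross|/2 = 184.7500 mm²
Σ(r_i+r_j)·cross = 10629.7500 → first moment M = |Σ|/6 = 1771.6250
R_c = M/A = 1771.6250/184.7500 = 9.5893 mm
θ = 192° = 3.351032 rad
V = θ·R_c·A = 3.351032·9.5893·184.7500 = 5936.772 mm³

Volume = 5936.772 mm³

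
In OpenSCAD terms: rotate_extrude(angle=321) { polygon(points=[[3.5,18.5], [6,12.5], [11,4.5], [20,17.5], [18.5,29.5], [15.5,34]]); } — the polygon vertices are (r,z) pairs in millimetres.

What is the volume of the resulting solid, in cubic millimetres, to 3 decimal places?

Profile (r,z), 6 vertices: (3.5,18.5) (6,12.5) (11,4.5) (20,17.5) (18.5,29.5) (15.5,34)
edge 0: (3.5,18.5)→(6,12.5)  cross = 3.5·12.5 − 6·18.5 = -67.2500; (r_i+r_j)·cross = 9.5·-67.2500 = -638.8750
edge 1: (6,12.5)→(11,4.5)  cross = 6·4.5 − 11·12.5 = -110.5000; (r_i+r_j)·cross = 17·-110.5000 = -1878.5000
edge 2: (11,4.5)→(20,17.5)  cross = 11·17.5 − 20·4.5 = 102.5000; (r_i+r_j)·cross = 31·102.5000 = 3177.5000
edge 3: (20,17.5)→(18.5,29.5)  cross = 20·29.5 − 18.5·17.5 = 266.2500; (r_i+r_j)·cross = 38.5·266.2500 = 10250.6250
edge 4: (18.5,29.5)→(15.5,34)  cross = 18.5·34 − 15.5·29.5 = 171.7500; (r_i+r_j)·cross = 34·171.7500 = 5839.5000
edge 5: (15.5,34)→(3.5,18.5)  cross = 15.5·18.5 − 3.5·34 = 167.7500; (r_i+r_j)·cross = 19·167.7500 = 3187.2500
Σcross = 530.5000 → A = |Σcross|/2 = 265.2500 mm²
Σ(r_i+r_j)·cross = 19937.5000 → first moment M = |Σ|/6 = 3322.9167
R_c = M/A = 3322.9167/265.2500 = 12.5275 mm
θ = 321° = 5.602507 rad
V = θ·R_c·A = 5.602507·12.5275·265.2500 = 18616.664 mm³

Volume = 18616.664 mm³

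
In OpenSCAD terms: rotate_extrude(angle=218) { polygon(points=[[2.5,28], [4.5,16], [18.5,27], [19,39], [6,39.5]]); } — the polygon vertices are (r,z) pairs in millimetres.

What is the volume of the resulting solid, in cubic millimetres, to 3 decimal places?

Profile (r,z), 5 vertices: (2.5,28) (4.5,16) (18.5,27) (19,39) (6,39.5)
edge 0: (2.5,28)→(4.5,16)  cross = 2.5·16 − 4.5·28 = -86.0000; (r_i+r_j)·cross = 7·-86.0000 = -602.0000
edge 1: (4.5,16)→(18.5,27)  cross = 4.5·27 − 18.5·16 = -174.5000; (r_i+r_j)·cross = 23·-174.5000 = -4013.5000
edge 2: (18.5,27)→(19,39)  cross = 18.5·39 − 19·27 = 208.5000; (r_i+r_j)·cross = 37.5·208.5000 = 7818.7500
edge 3: (19,39)→(6,39.5)  cross = 19·39.5 − 6·39 = 516.5000; (r_i+r_j)·cross = 25·516.5000 = 12912.5000
edge 4: (6,39.5)→(2.5,28)  cross = 6·28 − 2.5·39.5 = 69.2500; (r_i+r_j)·cross = 8.5·69.2500 = 588.6250
Σcross = 533.7500 → A = |Σcross|/2 = 266.8750 mm²
Σ(r_i+r_j)·cross = 16704.3750 → first moment M = |Σ|/6 = 2784.0625
R_c = M/A = 2784.0625/266.8750 = 10.4321 mm
θ = 218° = 3.804818 rad
V = θ·R_c·A = 3.804818·10.4321·266.8750 = 10592.850 mm³

Volume = 10592.850 mm³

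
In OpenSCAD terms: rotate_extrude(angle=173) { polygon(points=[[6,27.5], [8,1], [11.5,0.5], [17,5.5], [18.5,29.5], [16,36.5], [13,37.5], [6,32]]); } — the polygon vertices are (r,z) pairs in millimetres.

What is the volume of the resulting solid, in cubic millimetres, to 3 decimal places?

Profile (r,z), 8 vertices: (6,27.5) (8,1) (11.5,0.5) (17,5.5) (18.5,29.5) (16,36.5) (13,37.5) (6,32)
edge 0: (6,27.5)→(8,1)  cross = 6·1 − 8·27.5 = -214.0000; (r_i+r_j)·cross = 14·-214.0000 = -2996.0000
edge 1: (8,1)→(11.5,0.5)  cross = 8·0.5 − 11.5·1 = -7.5000; (r_i+r_j)·cross = 19.5·-7.5000 = -146.2500
edge 2: (11.5,0.5)→(17,5.5)  cross = 11.5·5.5 − 17·0.5 = 54.7500; (r_i+r_j)·cross = 28.5·54.7500 = 1560.3750
edge 3: (17,5.5)→(18.5,29.5)  cross = 17·29.5 − 18.5·5.5 = 399.7500; (r_i+r_j)·cross = 35.5·399.7500 = 14191.1250
edge 4: (18.5,29.5)→(16,36.5)  cross = 18.5·36.5 − 16·29.5 = 203.2500; (r_i+r_j)·cross = 34.5·203.2500 = 7012.1250
edge 5: (16,36.5)→(13,37.5)  cross = 16·37.5 − 13·36.5 = 125.5000; (r_i+r_j)·cross = 29·125.5000 = 3639.5000
edge 6: (13,37.5)→(6,32)  cross = 13·32 − 6·37.5 = 191.0000; (r_i+r_j)·cross = 19·191.0000 = 3629.0000
edge 7: (6,32)→(6,27.5)  cross = 6·27.5 − 6·32 = -27.0000; (r_i+r_j)·cross = 12·-27.0000 = -324.0000
Σcross = 725.7500 → A = |Σcross|/2 = 362.8750 mm²
Σ(r_i+r_j)·cross = 26565.8750 → first moment M = |Σ|/6 = 4427.6458
R_c = M/A = 4427.6458/362.8750 = 12.2016 mm
θ = 173° = 3.019420 rad
V = θ·R_c·A = 3.019420·12.2016·362.8750 = 13368.921 mm³

Volume = 13368.921 mm³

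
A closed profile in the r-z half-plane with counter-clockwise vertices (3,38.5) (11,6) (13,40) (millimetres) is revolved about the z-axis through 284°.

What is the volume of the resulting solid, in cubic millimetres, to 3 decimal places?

Volume = 7516.889 mm³

Profile (r,z), 3 vertices: (3,38.5) (11,6) (13,40)
edge 0: (3,38.5)→(11,6)  cross = 3·6 − 11·38.5 = -405.5000; (r_i+r_j)·cross = 14·-405.5000 = -5677.0000
edge 1: (11,6)→(13,40)  cross = 11·40 − 13·6 = 362.0000; (r_i+r_j)·cross = 24·362.0000 = 8688.0000
edge 2: (13,40)→(3,38.5)  cross = 13·38.5 − 3·40 = 380.5000; (r_i+r_j)·cross = 16·380.5000 = 6088.0000
Σcross = 337.0000 → A = |Σcross|/2 = 168.5000 mm²
Σ(r_i+r_j)·cross = 9099.0000 → first moment M = |Σ|/6 = 1516.5000
R_c = M/A = 1516.5000/168.5000 = 9.0000 mm
θ = 284° = 4.956735 rad
V = θ·R_c·A = 4.956735·9.0000·168.5000 = 7516.889 mm³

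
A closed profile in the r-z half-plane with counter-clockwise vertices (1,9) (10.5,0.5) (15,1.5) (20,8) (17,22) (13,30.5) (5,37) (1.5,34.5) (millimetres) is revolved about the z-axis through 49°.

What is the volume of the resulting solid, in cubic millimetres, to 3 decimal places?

Volume = 3866.036 mm³

Profile (r,z), 8 vertices: (1,9) (10.5,0.5) (15,1.5) (20,8) (17,22) (13,30.5) (5,37) (1.5,34.5)
edge 0: (1,9)→(10.5,0.5)  cross = 1·0.5 − 10.5·9 = -94.0000; (r_i+r_j)·cross = 11.5·-94.0000 = -1081.0000
edge 1: (10.5,0.5)→(15,1.5)  cross = 10.5·1.5 − 15·0.5 = 8.2500; (r_i+r_j)·cross = 25.5·8.2500 = 210.3750
edge 2: (15,1.5)→(20,8)  cross = 15·8 − 20·1.5 = 90.0000; (r_i+r_j)·cross = 35·90.0000 = 3150.0000
edge 3: (20,8)→(17,22)  cross = 20·22 − 17·8 = 304.0000; (r_i+r_j)·cross = 37·304.0000 = 11248.0000
edge 4: (17,22)→(13,30.5)  cross = 17·30.5 − 13·22 = 232.5000; (r_i+r_j)·cross = 30·232.5000 = 6975.0000
edge 5: (13,30.5)→(5,37)  cross = 13·37 − 5·30.5 = 328.5000; (r_i+r_j)·cross = 18·328.5000 = 5913.0000
edge 6: (5,37)→(1.5,34.5)  cross = 5·34.5 − 1.5·37 = 117.0000; (r_i+r_j)·cross = 6.5·117.0000 = 760.5000
edge 7: (1.5,34.5)→(1,9)  cross = 1.5·9 − 1·34.5 = -21.0000; (r_i+r_j)·cross = 2.5·-21.0000 = -52.5000
Σcross = 965.2500 → A = |Σcross|/2 = 482.6250 mm²
Σ(r_i+r_j)·cross = 27123.3750 → first moment M = |Σ|/6 = 4520.5625
R_c = M/A = 4520.5625/482.6250 = 9.3666 mm
θ = 49° = 0.855211 rad
V = θ·R_c·A = 0.855211·9.3666·482.6250 = 3866.036 mm³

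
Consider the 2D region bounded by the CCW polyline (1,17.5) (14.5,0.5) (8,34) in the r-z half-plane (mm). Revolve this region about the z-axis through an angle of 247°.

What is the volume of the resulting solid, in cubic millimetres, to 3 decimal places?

Volume = 5770.314 mm³

Profile (r,z), 3 vertices: (1,17.5) (14.5,0.5) (8,34)
edge 0: (1,17.5)→(14.5,0.5)  cross = 1·0.5 − 14.5·17.5 = -253.2500; (r_i+r_j)·cross = 15.5·-253.2500 = -3925.3750
edge 1: (14.5,0.5)→(8,34)  cross = 14.5·34 − 8·0.5 = 489.0000; (r_i+r_j)·cross = 22.5·489.0000 = 11002.5000
edge 2: (8,34)→(1,17.5)  cross = 8·17.5 − 1·34 = 106.0000; (r_i+r_j)·cross = 9·106.0000 = 954.0000
Σcross = 341.7500 → A = |Σcross|/2 = 170.8750 mm²
Σ(r_i+r_j)·cross = 8031.1250 → first moment M = |Σ|/6 = 1338.5208
R_c = M/A = 1338.5208/170.8750 = 7.8333 mm
θ = 247° = 4.310963 rad
V = θ·R_c·A = 4.310963·7.8333·170.8750 = 5770.314 mm³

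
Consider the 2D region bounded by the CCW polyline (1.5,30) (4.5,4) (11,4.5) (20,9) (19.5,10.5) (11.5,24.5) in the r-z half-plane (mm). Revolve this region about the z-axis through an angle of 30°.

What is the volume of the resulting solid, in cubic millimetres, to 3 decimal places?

Profile (r,z), 6 vertices: (1.5,30) (4.5,4) (11,4.5) (20,9) (19.5,10.5) (11.5,24.5)
edge 0: (1.5,30)→(4.5,4)  cross = 1.5·4 − 4.5·30 = -129.0000; (r_i+r_j)·cross = 6·-129.0000 = -774.0000
edge 1: (4.5,4)→(11,4.5)  cross = 4.5·4.5 − 11·4 = -23.7500; (r_i+r_j)·cross = 15.5·-23.7500 = -368.1250
edge 2: (11,4.5)→(20,9)  cross = 11·9 − 20·4.5 = 9.0000; (r_i+r_j)·cross = 31·9.0000 = 279.0000
edge 3: (20,9)→(19.5,10.5)  cross = 20·10.5 − 19.5·9 = 34.5000; (r_i+r_j)·cross = 39.5·34.5000 = 1362.7500
edge 4: (19.5,10.5)→(11.5,24.5)  cross = 19.5·24.5 − 11.5·10.5 = 357.0000; (r_i+r_j)·cross = 31·357.0000 = 11067.0000
edge 5: (11.5,24.5)→(1.5,30)  cross = 11.5·30 − 1.5·24.5 = 308.2500; (r_i+r_j)·cross = 13·308.2500 = 4007.2500
Σcross = 556.0000 → A = |Σcross|/2 = 278.0000 mm²
Σ(r_i+r_j)·cross = 15573.8750 → first moment M = |Σ|/6 = 2595.6458
R_c = M/A = 2595.6458/278.0000 = 9.3369 mm
θ = 30° = 0.523599 rad
V = θ·R_c·A = 0.523599·9.3369·278.0000 = 1359.077 mm³

Volume = 1359.077 mm³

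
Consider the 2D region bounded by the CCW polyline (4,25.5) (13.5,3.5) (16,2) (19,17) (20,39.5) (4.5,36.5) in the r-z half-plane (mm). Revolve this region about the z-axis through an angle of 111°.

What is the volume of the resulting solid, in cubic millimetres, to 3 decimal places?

Profile (r,z), 6 vertices: (4,25.5) (13.5,3.5) (16,2) (19,17) (20,39.5) (4.5,36.5)
edge 0: (4,25.5)→(13.5,3.5)  cross = 4·3.5 − 13.5·25.5 = -330.2500; (r_i+r_j)·cross = 17.5·-330.2500 = -5779.3750
edge 1: (13.5,3.5)→(16,2)  cross = 13.5·2 − 16·3.5 = -29.0000; (r_i+r_j)·cross = 29.5·-29.0000 = -855.5000
edge 2: (16,2)→(19,17)  cross = 16·17 − 19·2 = 234.0000; (r_i+r_j)·cross = 35·234.0000 = 8190.0000
edge 3: (19,17)→(20,39.5)  cross = 19·39.5 − 20·17 = 410.5000; (r_i+r_j)·cross = 39·410.5000 = 16009.5000
edge 4: (20,39.5)→(4.5,36.5)  cross = 20·36.5 − 4.5·39.5 = 552.2500; (r_i+r_j)·cross = 24.5·552.2500 = 13530.1250
edge 5: (4.5,36.5)→(4,25.5)  cross = 4.5·25.5 − 4·36.5 = -31.2500; (r_i+r_j)·cross = 8.5·-31.2500 = -265.6250
Σcross = 806.2500 → A = |Σcross|/2 = 403.1250 mm²
Σ(r_i+r_j)·cross = 30829.1250 → first moment M = |Σ|/6 = 5138.1875
R_c = M/A = 5138.1875/403.1250 = 12.7459 mm
θ = 111° = 1.937315 rad
V = θ·R_c·A = 1.937315·12.7459·403.1250 = 9954.290 mm³

Volume = 9954.290 mm³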